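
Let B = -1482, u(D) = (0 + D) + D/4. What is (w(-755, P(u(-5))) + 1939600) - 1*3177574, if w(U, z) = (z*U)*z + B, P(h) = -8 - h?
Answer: -19868291/16 ≈ -1.2418e+6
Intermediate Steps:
u(D) = 5*D/4 (u(D) = D + D*(¼) = D + D/4 = 5*D/4)
w(U, z) = -1482 + U*z² (w(U, z) = (z*U)*z - 1482 = (U*z)*z - 1482 = U*z² - 1482 = -1482 + U*z²)
(w(-755, P(u(-5))) + 1939600) - 1*3177574 = ((-1482 - 755*(-8 - 5*(-5)/4)²) + 1939600) - 1*3177574 = ((-1482 - 755*(-8 - 1*(-25/4))²) + 1939600) - 3177574 = ((-1482 - 755*(-8 + 25/4)²) + 1939600) - 3177574 = ((-1482 - 755*(-7/4)²) + 1939600) - 3177574 = ((-1482 - 755*49/16) + 1939600) - 3177574 = ((-1482 - 36995/16) + 1939600) - 3177574 = (-60707/16 + 1939600) - 3177574 = 30972893/16 - 3177574 = -19868291/16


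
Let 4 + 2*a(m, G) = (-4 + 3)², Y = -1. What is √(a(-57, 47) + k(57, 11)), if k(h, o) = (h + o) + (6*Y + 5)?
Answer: √262/2 ≈ 8.0932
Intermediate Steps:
a(m, G) = -3/2 (a(m, G) = -2 + (-4 + 3)²/2 = -2 + (½)*(-1)² = -2 + (½)*1 = -2 + ½ = -3/2)
k(h, o) = -1 + h + o (k(h, o) = (h + o) + (6*(-1) + 5) = (h + o) + (-6 + 5) = (h + o) - 1 = -1 + h + o)
√(a(-57, 47) + k(57, 11)) = √(-3/2 + (-1 + 57 + 11)) = √(-3/2 + 67) = √(131/2) = √262/2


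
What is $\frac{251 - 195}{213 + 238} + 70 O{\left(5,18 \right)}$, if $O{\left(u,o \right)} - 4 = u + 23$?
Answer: $\frac{1010296}{451} \approx 2240.1$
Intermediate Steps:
$O{\left(u,o \right)} = 27 + u$ ($O{\left(u,o \right)} = 4 + \left(u + 23\right) = 4 + \left(23 + u\right) = 27 + u$)
$\frac{251 - 195}{213 + 238} + 70 O{\left(5,18 \right)} = \frac{251 - 195}{213 + 238} + 70 \left(27 + 5\right) = \frac{56}{451} + 70 \cdot 32 = 56 \cdot \frac{1}{451} + 2240 = \frac{56}{451} + 2240 = \frac{1010296}{451}$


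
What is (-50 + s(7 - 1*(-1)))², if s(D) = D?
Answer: 1764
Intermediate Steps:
(-50 + s(7 - 1*(-1)))² = (-50 + (7 - 1*(-1)))² = (-50 + (7 + 1))² = (-50 + 8)² = (-42)² = 1764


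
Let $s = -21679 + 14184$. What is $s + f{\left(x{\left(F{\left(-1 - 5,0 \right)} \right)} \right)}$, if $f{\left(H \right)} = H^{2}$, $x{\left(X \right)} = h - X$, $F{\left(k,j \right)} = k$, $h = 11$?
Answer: $-7206$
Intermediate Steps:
$s = -7495$
$x{\left(X \right)} = 11 - X$
$s + f{\left(x{\left(F{\left(-1 - 5,0 \right)} \right)} \right)} = -7495 + \left(11 - \left(-1 - 5\right)\right)^{2} = -7495 + \left(11 - -6\right)^{2} = -7495 + \left(11 + 6\right)^{2} = -7495 + 17^{2} = -7495 + 289 = -7206$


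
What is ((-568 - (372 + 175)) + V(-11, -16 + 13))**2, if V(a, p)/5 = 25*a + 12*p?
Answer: 7128900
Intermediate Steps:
V(a, p) = 60*p + 125*a (V(a, p) = 5*(25*a + 12*p) = 5*(12*p + 25*a) = 60*p + 125*a)
((-568 - (372 + 175)) + V(-11, -16 + 13))**2 = ((-568 - (372 + 175)) + (60*(-16 + 13) + 125*(-11)))**2 = ((-568 - 1*547) + (60*(-3) - 1375))**2 = ((-568 - 547) + (-180 - 1375))**2 = (-1115 - 1555)**2 = (-2670)**2 = 7128900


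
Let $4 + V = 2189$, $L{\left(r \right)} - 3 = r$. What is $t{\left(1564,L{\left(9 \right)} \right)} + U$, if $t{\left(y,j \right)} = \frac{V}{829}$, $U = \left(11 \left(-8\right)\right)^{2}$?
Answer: $\frac{6421961}{829} \approx 7746.6$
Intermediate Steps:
$L{\left(r \right)} = 3 + r$
$V = 2185$ ($V = -4 + 2189 = 2185$)
$U = 7744$ ($U = \left(-88\right)^{2} = 7744$)
$t{\left(y,j \right)} = \frac{2185}{829}$
$t{\left(1564,L{\left(9 \right)} \right)} + U = \frac{2185}{829} + 7744 = \frac{6421961}{829}$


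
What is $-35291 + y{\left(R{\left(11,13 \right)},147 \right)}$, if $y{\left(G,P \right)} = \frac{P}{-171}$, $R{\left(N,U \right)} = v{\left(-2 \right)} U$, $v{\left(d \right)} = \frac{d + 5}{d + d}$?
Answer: $- \frac{2011636}{57} \approx -35292.0$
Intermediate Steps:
$v{\left(d \right)} = \frac{5 + d}{2 d}$
$R{\left(N,U \right)} = - \frac{3 U}{4}$ ($R{\left(N,U \right)} = \frac{5 - 2}{2 \left(-2\right)} U = \frac{1}{2} \left(- \frac{1}{2}\right) 3 U = - \frac{3 U}{4}$)
$y{\left(G,P \right)} = - \frac{P}{171}$ ($y{\left(G,P \right)} = P \left(- \frac{1}{171}\right) = - \frac{P}{171}$)
$-35291 + y{\left(R{\left(11,13 \right)},147 \right)} = -35291 - \frac{49}{57} = - \frac{2011636}{57}$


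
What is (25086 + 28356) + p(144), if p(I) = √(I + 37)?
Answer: 53442 + √181 ≈ 53455.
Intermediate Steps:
p(I) = √(37 + I)
(25086 + 28356) + p(144) = (25086 + 28356) + √(37 + 144) = 53442 + √181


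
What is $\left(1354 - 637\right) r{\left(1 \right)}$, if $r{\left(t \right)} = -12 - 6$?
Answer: $-12906$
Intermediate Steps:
$r{\left(t \right)} = -18$ ($r{\left(t \right)} = -12 - 6 = -18$)
$\left(1354 - 637\right) r{\left(1 \right)} = \left(1354 - 637\right) \left(-18\right) = 717 \left(-18\right) = -12906$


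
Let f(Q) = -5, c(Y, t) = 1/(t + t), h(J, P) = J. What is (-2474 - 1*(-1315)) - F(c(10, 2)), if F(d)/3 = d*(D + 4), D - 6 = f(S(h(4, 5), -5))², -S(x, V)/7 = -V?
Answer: -4741/4 ≈ -1185.3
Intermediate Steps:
S(x, V) = 7*V (S(x, V) = -(-7)*V = 7*V)
c(Y, t) = 1/(2*t)
D = 31 (D = 6 + (-5)² = 6 + 25 = 31)
F(d) = 105*d (F(d) = 3*(d*(31 + 4)) = 3*(d*35) = 3*(35*d) = 105*d)
(-2474 - 1*(-1315)) - F(c(10, 2)) = (-2474 - 1*(-1315)) - 105*(½)/2 = (-2474 + 1315) - 105*(½)*(½) = -1159 - 105/4 = -4741/4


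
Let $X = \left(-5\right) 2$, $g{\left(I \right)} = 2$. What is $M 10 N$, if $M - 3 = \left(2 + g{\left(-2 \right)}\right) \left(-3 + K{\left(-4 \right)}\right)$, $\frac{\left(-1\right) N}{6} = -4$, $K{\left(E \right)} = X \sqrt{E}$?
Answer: $-2160 - 19200 i \approx -2160.0 - 19200.0 i$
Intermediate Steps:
$X = -10$
$K{\left(E \right)} = - 10 \sqrt{E}$
$N = 24$ ($N = \left(-6\right) \left(-4\right) = 24$)
$M = -9 - 80 i$ ($M = 3 + \left(2 + 2\right) \left(-3 - 10 \sqrt{-4}\right) = 3 + 4 \left(-3 - 10 \cdot 2 i\right) = 3 + 4 \left(-3 - 20 i\right) = 3 - \left(12 + 80 i\right) = -9 - 80 i \approx -9.0 - 80.0 i$)
$M 10 N = \left(-9 - 80 i\right) 10 \cdot 24 = \left(-90 - 800 i\right) 24 = -2160 - 19200 i$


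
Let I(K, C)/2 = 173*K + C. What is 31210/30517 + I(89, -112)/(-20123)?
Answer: -304865860/614093591 ≈ -0.49645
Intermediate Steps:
I(K, C) = 2*C + 346*K (I(K, C) = 2*(173*K + C) = 2*(C + 173*K) = 2*C + 346*K)
31210/30517 + I(89, -112)/(-20123) = 31210/30517 + (2*(-112) + 346*89)/(-20123) = 31210*(1/30517) + (-224 + 30794)*(-1/20123) = 31210/30517 + 30570*(-1/20123) = 31210/30517 - 30570/20123 = -304865860/614093591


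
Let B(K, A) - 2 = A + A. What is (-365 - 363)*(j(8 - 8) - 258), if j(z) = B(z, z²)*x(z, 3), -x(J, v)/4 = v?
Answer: 205296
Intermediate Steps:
x(J, v) = -4*v
B(K, A) = 2 + 2*A (B(K, A) = 2 + (A + A) = 2 + 2*A)
j(z) = -24 - 24*z² (j(z) = (2 + 2*z²)*(-4*3) = (2 + 2*z²)*(-12) = -24 - 24*z²)
(-365 - 363)*(j(8 - 8) - 258) = (-365 - 363)*((-24 - 24*(8 - 8)²) - 258) = -728*((-24 - 24*0²) - 258) = -728*((-24 - 24*0) - 258) = -728*((-24 + 0) - 258) = -728*(-24 - 258) = -728*(-282) = 205296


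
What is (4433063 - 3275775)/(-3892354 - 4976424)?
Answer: -578644/4434389 ≈ -0.13049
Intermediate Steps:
(4433063 - 3275775)/(-3892354 - 4976424) = 1157288/(-8868778) = 1157288*(-1/8868778) = -578644/4434389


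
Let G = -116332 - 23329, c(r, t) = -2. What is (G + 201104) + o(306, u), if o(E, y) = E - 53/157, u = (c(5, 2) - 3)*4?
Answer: 9694540/157 ≈ 61749.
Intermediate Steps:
G = -139661
u = -20 (u = (-2 - 3)*4 = -5*4 = -20)
o(E, y) = -53/157 + E (o(E, y) = E - 53/157 = -53/157 + E)
(G + 201104) + o(306, u) = (-139661 + 201104) + (-53/157 + 306) = 61443 + 47989/157 = 9694540/157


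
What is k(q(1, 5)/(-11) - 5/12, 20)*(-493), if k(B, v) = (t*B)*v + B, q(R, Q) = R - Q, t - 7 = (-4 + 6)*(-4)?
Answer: -65569/132 ≈ -496.73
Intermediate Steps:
t = -1 (t = 7 + (-4 + 6)*(-4) = 7 + 2*(-4) = 7 - 8 = -1)
k(B, v) = B - B*v (k(B, v) = (-B)*v + B = -B*v + B = B - B*v)
k(q(1, 5)/(-11) - 5/12, 20)*(-493) = (((1 - 1*5)/(-11) - 5/12)*(1 - 1*20))*(-493) = (((1 - 5)*(-1/11) - 5*1/12)*(1 - 20))*(-493) = ((-4*(-1/11) - 5/12)*(-19))*(-493) = ((4/11 - 5/12)*(-19))*(-493) = -7/132*(-19)*(-493) = (133/132)*(-493) = -65569/132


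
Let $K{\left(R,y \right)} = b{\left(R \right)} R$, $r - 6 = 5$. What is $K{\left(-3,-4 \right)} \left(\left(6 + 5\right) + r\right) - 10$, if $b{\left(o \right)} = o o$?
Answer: $-604$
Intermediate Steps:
$r = 11$ ($r = 6 + 5 = 11$)
$b{\left(o \right)} = o^{2}$
$K{\left(R,y \right)} = R^{3}$ ($K{\left(R,y \right)} = R^{2} R = R^{3}$)
$K{\left(-3,-4 \right)} \left(\left(6 + 5\right) + r\right) - 10 = \left(-3\right)^{3} \left(\left(6 + 5\right) + 11\right) - 10 = - 27 \left(11 + 11\right) - 10 = \left(-27\right) 22 - 10 = -594 - 10 = -604$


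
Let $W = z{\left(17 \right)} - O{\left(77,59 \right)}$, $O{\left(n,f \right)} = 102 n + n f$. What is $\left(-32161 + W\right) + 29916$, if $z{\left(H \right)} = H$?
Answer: $-14625$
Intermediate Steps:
$O{\left(n,f \right)} = 102 n + f n$
$W = -12380$ ($W = 17 - 77 \left(102 + 59\right) = 17 - 77 \cdot 161 = 17 - 12397 = -12380$)
$\left(-32161 + W\right) + 29916 = \left(-32161 - 12380\right) + 29916 = -44541 + 29916 = -14625$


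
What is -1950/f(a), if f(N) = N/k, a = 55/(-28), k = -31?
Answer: -338520/11 ≈ -30775.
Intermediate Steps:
a = -55/28 (a = 55*(-1/28) = -55/28 ≈ -1.9643)
f(N) = -N/31 (f(N) = N/(-31) = N*(-1/31) = -N/31)
-1950/f(a) = -1950/((-1/31*(-55/28))) = -1950/55/868 = -1950*868/55 = -338520/11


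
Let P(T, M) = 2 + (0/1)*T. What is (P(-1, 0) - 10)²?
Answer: 64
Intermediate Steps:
P(T, M) = 2 (P(T, M) = 2 + (0*1)*T = 2 + 0*T = 2 + 0 = 2)
(P(-1, 0) - 10)² = (2 - 10)² = (-8)² = 64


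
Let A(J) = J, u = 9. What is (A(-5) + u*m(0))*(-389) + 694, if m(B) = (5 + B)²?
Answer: -84886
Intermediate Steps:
(A(-5) + u*m(0))*(-389) + 694 = (-5 + 9*(5 + 0)²)*(-389) + 694 = (-5 + 9*5²)*(-389) + 694 = (-5 + 9*25)*(-389) + 694 = (-5 + 225)*(-389) + 694 = 220*(-389) + 694 = -85580 + 694 = -84886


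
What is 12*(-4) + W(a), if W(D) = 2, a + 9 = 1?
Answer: -46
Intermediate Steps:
a = -8 (a = -9 + 1 = -8)
12*(-4) + W(a) = 12*(-4) + 2 = -48 + 2 = -46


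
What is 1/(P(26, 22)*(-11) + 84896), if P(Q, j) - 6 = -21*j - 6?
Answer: 1/89978 ≈ 1.1114e-5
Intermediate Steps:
P(Q, j) = -21*j (P(Q, j) = 6 + (-21*j - 6) = 6 + (-6 - 21*j) = -21*j)
1/(P(26, 22)*(-11) + 84896) = 1/(-21*22*(-11) + 84896) = 1/(-462*(-11) + 84896) = 1/(5082 + 84896) = 1/89978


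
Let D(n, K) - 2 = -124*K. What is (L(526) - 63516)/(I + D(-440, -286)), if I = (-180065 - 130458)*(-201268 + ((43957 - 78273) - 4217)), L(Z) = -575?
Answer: -64091/74463761389 ≈ -8.6070e-7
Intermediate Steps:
D(n, K) = 2 - 124*K
I = 74463725923 (I = -310523*(-201268 + (-34316 - 4217)) = -310523*(-201268 - 38533) = -310523*(-239801) = 74463725923)
(L(526) - 63516)/(I + D(-440, -286)) = (-575 - 63516)/(74463725923 + (2 - 124*(-286))) = -64091/(74463725923 + (2 + 35464)) = -64091/(74463725923 + 35466) = -64091/74463761389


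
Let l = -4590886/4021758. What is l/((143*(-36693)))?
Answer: 2295443/10551281190021 ≈ 2.1755e-7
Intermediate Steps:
l = -2295443/2010879 (l = -4590886*1/4021758 = -2295443/2010879 ≈ -1.1415)
l/((143*(-36693))) = -2295443/(2010879*(143*(-36693))) = -2295443/2010879/(-5247099) = -2295443/2010879*(-1/5247099) = 2295443/10551281190021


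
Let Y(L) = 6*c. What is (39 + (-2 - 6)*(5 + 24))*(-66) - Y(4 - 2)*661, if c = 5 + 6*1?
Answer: -30888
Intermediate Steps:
c = 11 (c = 5 + 6 = 11)
Y(L) = 66 (Y(L) = 6*11 = 66)
(39 + (-2 - 6)*(5 + 24))*(-66) - Y(4 - 2)*661 = (39 + (-2 - 6)*(5 + 24))*(-66) - 66*661 = (39 - 8*29)*(-66) - 1*43626 = (39 - 232)*(-66) - 43626 = -193*(-66) - 43626 = 12738 - 43626 = -30888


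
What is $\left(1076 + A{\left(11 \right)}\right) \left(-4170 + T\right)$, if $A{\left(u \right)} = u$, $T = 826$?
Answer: $-3634928$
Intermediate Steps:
$\left(1076 + A{\left(11 \right)}\right) \left(-4170 + T\right) = \left(1076 + 11\right) \left(-4170 + 826\right) = 1087 \left(-3344\right) = -3634928$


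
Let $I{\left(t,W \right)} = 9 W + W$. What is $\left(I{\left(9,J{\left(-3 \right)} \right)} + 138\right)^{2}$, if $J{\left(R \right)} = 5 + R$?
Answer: $24964$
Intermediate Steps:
$I{\left(t,W \right)} = 10 W$
$\left(I{\left(9,J{\left(-3 \right)} \right)} + 138\right)^{2} = \left(10 \left(5 - 3\right) + 138\right)^{2} = \left(10 \cdot 2 + 138\right)^{2} = \left(20 + 138\right)^{2} = 158^{2} = 24964$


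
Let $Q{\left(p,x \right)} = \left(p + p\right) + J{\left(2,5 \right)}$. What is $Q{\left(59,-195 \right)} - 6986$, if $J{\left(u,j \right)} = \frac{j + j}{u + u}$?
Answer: $- \frac{13731}{2} \approx -6865.5$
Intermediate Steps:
$J{\left(u,j \right)} = \frac{j}{u}$ ($J{\left(u,j \right)} = \frac{2 j}{2 u} = 2 j \frac{1}{2 u} = \frac{j}{u}$)
$Q{\left(p,x \right)} = \frac{5}{2} + 2 p$ ($Q{\left(p,x \right)} = \left(p + p\right) + \frac{5}{2} = 2 p + 5 \cdot \frac{1}{2} = 2 p + \frac{5}{2} = \frac{5}{2} + 2 p$)
$Q{\left(59,-195 \right)} - 6986 = \left(\frac{5}{2} + 2 \cdot 59\right) - 6986 = \left(\frac{5}{2} + 118\right) - 6986 = \frac{241}{2} - 6986 = - \frac{13731}{2}$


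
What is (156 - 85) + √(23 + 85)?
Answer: 71 + 6*√3 ≈ 81.392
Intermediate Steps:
(156 - 85) + √(23 + 85) = 71 + √108 = 71 + 6*√3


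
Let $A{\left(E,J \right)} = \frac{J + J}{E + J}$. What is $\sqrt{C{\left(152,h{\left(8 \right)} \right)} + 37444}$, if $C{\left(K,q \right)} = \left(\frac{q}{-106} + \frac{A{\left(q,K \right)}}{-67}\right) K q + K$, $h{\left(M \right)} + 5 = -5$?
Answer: $\frac{66 \sqrt{547236446251}}{252121} \approx 193.65$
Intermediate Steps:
$h{\left(M \right)} = -10$ ($h{\left(M \right)} = -5 - 5 = -10$)
$A{\left(E,J \right)} = \frac{2 J}{E + J}$
$C{\left(K,q \right)} = K + K q \left(- \frac{q}{106} - \frac{2 K}{67 \left(K + q\right)}\right)$ ($C{\left(K,q \right)} = \left(\frac{q}{-106} + \frac{2 K \frac{1}{q + K}}{-67}\right) K q + K = \left(q \left(- \frac{1}{106}\right) + \frac{2 K}{K + q} \left(- \frac{1}{67}\right)\right) K q + K = \left(- \frac{q}{106} - \frac{2 K}{67 \left(K + q\right)}\right) K q + K = K \left(- \frac{q}{106} - \frac{2 K}{67 \left(K + q\right)}\right) q + K = K q \left(- \frac{q}{106} - \frac{2 K}{67 \left(K + q\right)}\right) + K = K + K q \left(- \frac{q}{106} - \frac{2 K}{67 \left(K + q\right)}\right)$)
$\sqrt{C{\left(152,h{\left(8 \right)} \right)} + 37444} = \sqrt{\left(-1\right) 152 \frac{1}{7102 \cdot 152 + 7102 \left(-10\right)} \left(67 \left(-106 + \left(-10\right)^{2}\right) \left(152 - 10\right) + 212 \cdot 152 \left(-10\right)\right) + 37444} = \sqrt{\left(-1\right) 152 \frac{1}{1079504 - 71020} \left(67 \left(-106 + 100\right) 142 - 322240\right) + 37444} = \sqrt{\left(-1\right) 152 \cdot \frac{1}{1008484} \left(67 \left(-6\right) 142 - 322240\right) + 37444} = \sqrt{\left(-1\right) 152 \cdot \frac{1}{1008484} \left(-57084 - 322240\right) + 37444} = \sqrt{\left(-1\right) 152 \cdot \frac{1}{1008484} \left(-379324\right) + 37444} = \sqrt{\frac{14414312}{252121} + 37444} = \sqrt{\frac{9454833036}{252121}} = \frac{66 \sqrt{547236446251}}{252121}$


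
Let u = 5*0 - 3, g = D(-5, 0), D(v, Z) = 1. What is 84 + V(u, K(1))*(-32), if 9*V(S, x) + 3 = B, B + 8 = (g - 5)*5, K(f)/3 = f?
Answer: 1748/9 ≈ 194.22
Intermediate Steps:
K(f) = 3*f
g = 1
u = -3 (u = 0 - 3 = -3)
B = -28 (B = -8 + (1 - 5)*5 = -8 - 4*5 = -8 - 20 = -28)
V(S, x) = -31/9 (V(S, x) = -⅓ + (⅑)*(-28) = -⅓ - 28/9 = -31/9)
84 + V(u, K(1))*(-32) = 84 - 31/9*(-32) = 84 + 992/9 = 1748/9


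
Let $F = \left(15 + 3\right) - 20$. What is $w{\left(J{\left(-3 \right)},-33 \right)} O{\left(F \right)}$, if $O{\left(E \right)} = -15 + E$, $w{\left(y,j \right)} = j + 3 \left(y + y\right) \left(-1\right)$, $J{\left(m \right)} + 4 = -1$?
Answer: $51$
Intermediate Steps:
$J{\left(m \right)} = -5$ ($J{\left(m \right)} = -4 - 1 = -5$)
$w{\left(y,j \right)} = j - 6 y$ ($w{\left(y,j \right)} = j + 3 \cdot 2 y \left(-1\right) = j + 6 y \left(-1\right) = j - 6 y$)
$F = -2$ ($F = 18 - 20 = -2$)
$w{\left(J{\left(-3 \right)},-33 \right)} O{\left(F \right)} = \left(-33 - -30\right) \left(-15 - 2\right) = \left(-33 + 30\right) \left(-17\right) = \left(-3\right) \left(-17\right) = 51$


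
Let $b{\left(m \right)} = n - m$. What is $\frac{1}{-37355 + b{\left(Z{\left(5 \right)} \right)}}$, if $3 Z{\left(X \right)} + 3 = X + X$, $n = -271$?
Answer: $- \frac{3}{112885} \approx -2.6576 \cdot 10^{-5}$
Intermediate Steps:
$Z{\left(X \right)} = -1 + \frac{2 X}{3}$ ($Z{\left(X \right)} = -1 + \frac{X + X}{3} = -1 + \frac{2 X}{3}$)
$b{\left(m \right)} = -271 - m$
$\frac{1}{-37355 + b{\left(Z{\left(5 \right)} \right)}} = \frac{1}{-37355 - \left(270 + \frac{10}{3}\right)} = \frac{1}{-37355 - \frac{820}{3}} = \frac{1}{- \frac{112885}{3}} = - \frac{3}{112885}$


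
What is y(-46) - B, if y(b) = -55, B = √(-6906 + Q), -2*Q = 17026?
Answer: -55 - I*√15419 ≈ -55.0 - 124.17*I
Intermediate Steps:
Q = -8513 (Q = -½*17026 = -8513)
B = I*√15419 (B = √(-6906 - 8513) = √(-15419) = I*√15419 ≈ 124.17*I)
y(-46) - B = -55 - I*√15419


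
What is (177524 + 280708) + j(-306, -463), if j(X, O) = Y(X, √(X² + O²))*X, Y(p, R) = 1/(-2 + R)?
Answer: 47045304540/102667 - 102*√308005/102667 ≈ 4.5823e+5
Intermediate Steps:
j(X, O) = X/(-2 + √(O² + X²)) (j(X, O) = X/(-2 + √(X² + O²)) = X/(-2 + √(O² + X²)))
(177524 + 280708) + j(-306, -463) = (177524 + 280708) - 306/(-2 + √((-463)² + (-306)²)) = 458232 - 306/(-2 + √(214369 + 93636)) = 458232 - 306/(-2 + √308005)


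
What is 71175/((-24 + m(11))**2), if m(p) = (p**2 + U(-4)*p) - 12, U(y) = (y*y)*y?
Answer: 71175/383161 ≈ 0.18576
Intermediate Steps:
U(y) = y**3 (U(y) = y**2*y = y**3)
m(p) = -12 + p**2 - 64*p (m(p) = (p**2 + (-4)**3*p) - 12 = (p**2 - 64*p) - 12 = -12 + p**2 - 64*p)
71175/((-24 + m(11))**2) = 71175/((-24 + (-12 + 11**2 - 64*11))**2) = 71175/((-24 + (-12 + 121 - 704))**2) = 71175/((-24 - 595)**2) = 71175/((-619)**2) = 71175/383161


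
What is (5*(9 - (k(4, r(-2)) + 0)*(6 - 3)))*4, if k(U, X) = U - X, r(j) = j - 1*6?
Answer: -540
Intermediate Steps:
r(j) = -6 + j (r(j) = j - 6 = -6 + j)
(5*(9 - (k(4, r(-2)) + 0)*(6 - 3)))*4 = (5*(9 - ((4 - (-6 - 2)) + 0)*(6 - 3)))*4 = (5*(9 - ((4 - 1*(-8)) + 0)*3))*4 = (5*(9 - ((4 + 8) + 0)*3))*4 = (5*(9 - (12 + 0)*3))*4 = (5*(9 - 12*3))*4 = (5*(9 - 1*36))*4 = (5*(9 - 36))*4 = (5*(-27))*4 = -135*4 = -540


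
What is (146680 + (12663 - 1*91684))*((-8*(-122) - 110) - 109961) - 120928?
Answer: -7381379533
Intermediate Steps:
(146680 + (12663 - 1*91684))*((-8*(-122) - 110) - 109961) - 120928 = (146680 + (12663 - 91684))*((976 - 110) - 109961) - 120928 = (146680 - 79021)*(866 - 109961) - 120928 = 67659*(-109095) - 120928 = -7381258605 - 120928 = -7381379533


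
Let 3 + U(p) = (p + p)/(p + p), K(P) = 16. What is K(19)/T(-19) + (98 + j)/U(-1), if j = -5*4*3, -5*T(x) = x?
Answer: -281/19 ≈ -14.789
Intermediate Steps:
T(x) = -x/5
j = -60 (j = -20*3 = -60)
U(p) = -2 (U(p) = -3 + (p + p)/(p + p) = -3 + (2*p)/((2*p)) = -3 + (2*p)*(1/(2*p)) = -3 + 1 = -2)
K(19)/T(-19) + (98 + j)/U(-1) = 16/((-⅕*(-19))) + (98 - 60)/(-2) = 16/(19/5) + 38*(-½) = 16*(5/19) - 19 = 80/19 - 19 = -281/19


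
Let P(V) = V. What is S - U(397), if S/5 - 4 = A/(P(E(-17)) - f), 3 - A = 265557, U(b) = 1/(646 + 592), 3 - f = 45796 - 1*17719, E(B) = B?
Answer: -949115997/34734566 ≈ -27.325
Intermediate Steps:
f = -28074 (f = 3 - (45796 - 1*17719) = 3 - (45796 - 17719) = 3 - 1*28077 = 3 - 28077 = -28074)
U(b) = 1/1238
A = -265554 (A = 3 - 1*265557 = 3 - 265557 = -265554)
S = -766630/28057 (S = 20 + 5*(-265554/(-17 - 1*(-28074))) = 20 + 5*(-265554/(-17 + 28074)) = 20 + 5*(-265554/28057) = 20 - 1327770/28057 = -766630/28057 ≈ -27.324)
S - U(397) = -766630/28057 - 1*1/1238 = -766630/28057 - 1/1238 = -949115997/34734566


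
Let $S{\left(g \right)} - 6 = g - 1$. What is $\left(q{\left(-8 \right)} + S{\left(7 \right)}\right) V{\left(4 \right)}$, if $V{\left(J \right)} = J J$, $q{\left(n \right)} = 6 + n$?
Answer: $160$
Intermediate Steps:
$S{\left(g \right)} = 5 + g$ ($S{\left(g \right)} = 6 + \left(g - 1\right) = 6 + \left(-1 + g\right) = 5 + g$)
$V{\left(J \right)} = J^{2}$
$\left(q{\left(-8 \right)} + S{\left(7 \right)}\right) V{\left(4 \right)} = \left(\left(6 - 8\right) + \left(5 + 7\right)\right) 4^{2} = \left(-2 + 12\right) 16 = 10 \cdot 16 = 160$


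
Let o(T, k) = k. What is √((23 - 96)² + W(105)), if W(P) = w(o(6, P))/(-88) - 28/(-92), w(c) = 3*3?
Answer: √5457870330/1012 ≈ 73.001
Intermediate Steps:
w(c) = 9
W(P) = 409/2024 (W(P) = 9/(-88) - 28/(-92) = 9*(-1/88) - 28*(-1/92) = -9/88 + 7/23 = 409/2024)
√((23 - 96)² + W(105)) = √((23 - 96)² + 409/2024) = √((-73)² + 409/2024) = √(5329 + 409/2024) = √(10786305/2024) = √5457870330/1012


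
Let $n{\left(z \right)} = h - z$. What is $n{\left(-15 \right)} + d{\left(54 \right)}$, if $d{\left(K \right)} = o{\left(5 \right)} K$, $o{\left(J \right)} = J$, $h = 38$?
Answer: $323$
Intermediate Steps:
$d{\left(K \right)} = 5 K$
$n{\left(z \right)} = 38 - z$
$n{\left(-15 \right)} + d{\left(54 \right)} = \left(38 - -15\right) + 5 \cdot 54 = \left(38 + 15\right) + 270 = 53 + 270 = 323$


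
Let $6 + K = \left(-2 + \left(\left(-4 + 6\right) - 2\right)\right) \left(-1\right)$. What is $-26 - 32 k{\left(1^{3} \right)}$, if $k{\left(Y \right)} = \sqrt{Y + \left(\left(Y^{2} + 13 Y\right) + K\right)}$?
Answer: $-26 - 32 \sqrt{11} \approx -132.13$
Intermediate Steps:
$K = -4$ ($K = -6 + \left(-2 + \left(\left(-4 + 6\right) - 2\right)\right) \left(-1\right) = -6 + \left(-2 + \left(2 - 2\right)\right) \left(-1\right) = -6 + \left(-2 + 0\right) \left(-1\right) = -6 - -2 = -6 + 2 = -4$)
$k{\left(Y \right)} = \sqrt{-4 + Y^{2} + 14 Y}$ ($k{\left(Y \right)} = \sqrt{Y - \left(4 - Y^{2} - 13 Y\right)} = \sqrt{Y + \left(-4 + Y^{2} + 13 Y\right)} = \sqrt{-4 + Y^{2} + 14 Y}$)
$-26 - 32 k{\left(1^{3} \right)} = -26 - 32 \sqrt{-4 + \left(1^{3}\right)^{2} + 14 \cdot 1^{3}} = -26 - 32 \sqrt{-4 + 1^{2} + 14 \cdot 1} = -26 - 32 \sqrt{-4 + 1 + 14} = -26 - 32 \sqrt{11}$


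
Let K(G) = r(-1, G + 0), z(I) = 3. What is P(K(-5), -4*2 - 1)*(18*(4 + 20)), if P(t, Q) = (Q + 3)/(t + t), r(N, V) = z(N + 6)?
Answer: -432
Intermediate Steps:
r(N, V) = 3
K(G) = 3
P(t, Q) = (3 + Q)/(2*t) (P(t, Q) = (3 + Q)/((2*t)) = (3 + Q)*(1/(2*t)) = (3 + Q)/(2*t))
P(K(-5), -4*2 - 1)*(18*(4 + 20)) = ((½)*(3 + (-4*2 - 1))/3)*(18*(4 + 20)) = ((½)*(⅓)*(3 + (-8 - 1)))*(18*24) = ((½)*(⅓)*(3 - 9))*432 = ((½)*(⅓)*(-6))*432 = -1*432 = -432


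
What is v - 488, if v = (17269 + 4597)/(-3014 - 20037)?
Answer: -11270754/23051 ≈ -488.95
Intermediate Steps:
v = -21866/23051 (v = 21866/(-23051) = 21866*(-1/23051) = -21866/23051 ≈ -0.94859)
v - 488 = -21866/23051 - 488 = -11270754/23051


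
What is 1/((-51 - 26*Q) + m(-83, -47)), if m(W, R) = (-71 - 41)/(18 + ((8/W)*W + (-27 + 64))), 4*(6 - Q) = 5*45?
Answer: 18/22567 ≈ 0.00079762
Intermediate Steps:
Q = -201/4 (Q = 6 - 5*45/4 = 6 - 1/4*225 = 6 - 225/4 = -201/4 ≈ -50.250)
m(W, R) = -16/9 (m(W, R) = -112/(18 + (8 + 37)) = -112/(18 + 45) = -112/63 = -112*1/63 = -16/9)
1/((-51 - 26*Q) + m(-83, -47)) = 1/((-51 - 26*(-201/4)) - 16/9) = 1/((-51 + 2613/2) - 16/9) = 1/(2511/2 - 16/9) = 1/(22567/18) = 18/22567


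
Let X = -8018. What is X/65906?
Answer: -4009/32953 ≈ -0.12166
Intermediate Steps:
X/65906 = -8018/65906 = -8018*1/65906 = -4009/32953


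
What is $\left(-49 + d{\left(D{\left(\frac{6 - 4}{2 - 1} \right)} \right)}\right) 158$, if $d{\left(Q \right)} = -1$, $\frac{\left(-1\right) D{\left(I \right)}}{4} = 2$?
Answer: $-7900$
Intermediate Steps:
$D{\left(I \right)} = -8$ ($D{\left(I \right)} = \left(-4\right) 2 = -8$)
$\left(-49 + d{\left(D{\left(\frac{6 - 4}{2 - 1} \right)} \right)}\right) 158 = \left(-49 - 1\right) 158 = \left(-50\right) 158 = -7900$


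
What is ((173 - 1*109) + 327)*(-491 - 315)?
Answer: -315146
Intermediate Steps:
((173 - 1*109) + 327)*(-491 - 315) = ((173 - 109) + 327)*(-806) = (64 + 327)*(-806) = 391*(-806) = -315146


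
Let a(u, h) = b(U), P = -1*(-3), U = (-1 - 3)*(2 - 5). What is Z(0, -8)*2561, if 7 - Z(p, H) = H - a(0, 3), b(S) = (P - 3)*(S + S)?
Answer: 38415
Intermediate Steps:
U = 12 (U = -4*(-3) = 12)
P = 3
b(S) = 0 (b(S) = (3 - 3)*(S + S) = 0*(2*S) = 0)
a(u, h) = 0
Z(p, H) = 7 - H (Z(p, H) = 7 - (H - 1*0) = 7 - (H + 0) = 7 - H)
Z(0, -8)*2561 = (7 - 1*(-8))*2561 = (7 + 8)*2561 = 15*2561 = 38415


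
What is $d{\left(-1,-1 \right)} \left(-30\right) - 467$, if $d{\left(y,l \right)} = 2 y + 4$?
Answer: $-527$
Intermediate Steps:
$d{\left(y,l \right)} = 4 + 2 y$
$d{\left(-1,-1 \right)} \left(-30\right) - 467 = \left(4 + 2 \left(-1\right)\right) \left(-30\right) - 467 = \left(4 - 2\right) \left(-30\right) - 467 = 2 \left(-30\right) - 467 = -60 - 467 = -527$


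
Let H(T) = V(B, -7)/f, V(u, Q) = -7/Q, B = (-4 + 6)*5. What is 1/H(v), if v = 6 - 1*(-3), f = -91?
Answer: -91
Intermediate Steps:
B = 10 (B = 2*5 = 10)
v = 9 (v = 6 + 3 = 9)
H(T) = -1/91 (H(T) = -7/(-7)/(-91) = -7*(-1/7)*(-1/91) = 1*(-1/91) = -1/91)
1/H(v) = 1/(-1/91) = -91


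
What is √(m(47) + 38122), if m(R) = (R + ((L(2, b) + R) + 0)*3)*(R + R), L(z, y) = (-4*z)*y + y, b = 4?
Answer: 3*√5322 ≈ 218.86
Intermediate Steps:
L(z, y) = y - 4*y*z (L(z, y) = -4*y*z + y = y - 4*y*z)
m(R) = 2*R*(-84 + 4*R) (m(R) = (R + ((4*(1 - 4*2) + R) + 0)*3)*(R + R) = (R + ((4*(1 - 8) + R) + 0)*3)*(2*R) = (R + ((4*(-7) + R) + 0)*3)*(2*R) = (R + ((-28 + R) + 0)*3)*(2*R) = (R + (-28 + R)*3)*(2*R) = (R + (-84 + 3*R))*(2*R) = (-84 + 4*R)*(2*R) = 2*R*(-84 + 4*R))
√(m(47) + 38122) = √(8*47*(-21 + 47) + 38122) = √(8*47*26 + 38122) = √(9776 + 38122) = √47898 = 3*√5322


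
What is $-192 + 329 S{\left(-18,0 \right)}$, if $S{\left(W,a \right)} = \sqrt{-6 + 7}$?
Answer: $137$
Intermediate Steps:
$S{\left(W,a \right)} = 1$ ($S{\left(W,a \right)} = \sqrt{1} = 1$)
$-192 + 329 S{\left(-18,0 \right)} = -192 + 329 \cdot 1 = -192 + 329 = 137$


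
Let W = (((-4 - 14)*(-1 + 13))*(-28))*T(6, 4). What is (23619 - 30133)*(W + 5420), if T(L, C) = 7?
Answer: -311082584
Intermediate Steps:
W = 42336 (W = (((-4 - 14)*(-1 + 13))*(-28))*7 = (-18*12*(-28))*7 = -216*(-28)*7 = 6048*7 = 42336)
(23619 - 30133)*(W + 5420) = (23619 - 30133)*(42336 + 5420) = -6514*47756 = -311082584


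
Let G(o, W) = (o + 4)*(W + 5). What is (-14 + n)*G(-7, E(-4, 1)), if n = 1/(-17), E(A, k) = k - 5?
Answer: 717/17 ≈ 42.176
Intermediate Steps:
E(A, k) = -5 + k
G(o, W) = (4 + o)*(5 + W)
n = -1/17 ≈ -0.058824
(-14 + n)*G(-7, E(-4, 1)) = (-14 - 1/17)*(20 + 4*(-5 + 1) + 5*(-7) + (-5 + 1)*(-7)) = -239*(20 + 4*(-4) - 35 - 4*(-7))/17 = -239*(20 - 16 - 35 + 28)/17 = -239/17*(-3) = 717/17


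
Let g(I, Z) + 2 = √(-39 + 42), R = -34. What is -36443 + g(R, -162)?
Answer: -36445 + √3 ≈ -36443.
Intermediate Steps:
g(I, Z) = -2 + √3 (g(I, Z) = -2 + √(-39 + 42) = -2 + √3)
-36443 + g(R, -162) = -36443 + (-2 + √3) = -36445 + √3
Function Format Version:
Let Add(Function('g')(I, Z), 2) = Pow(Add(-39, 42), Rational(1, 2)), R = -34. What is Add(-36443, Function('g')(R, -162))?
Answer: Add(-36445, Pow(3, Rational(1, 2))) ≈ -36443.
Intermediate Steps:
Function('g')(I, Z) = Add(-2, Pow(3, Rational(1, 2))) (Function('g')(I, Z) = Add(-2, Pow(Add(-39, 42), Rational(1, 2))) = Add(-2, Pow(3, Rational(1, 2))))
Add(-36443, Function('g')(R, -162)) = Add(-36443, Add(-2, Pow(3, Rational(1, 2)))) = Add(-36445, Pow(3, Rational(1, 2)))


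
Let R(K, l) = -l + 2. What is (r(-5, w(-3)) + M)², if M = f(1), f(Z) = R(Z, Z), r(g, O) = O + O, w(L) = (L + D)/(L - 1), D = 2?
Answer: 9/4 ≈ 2.2500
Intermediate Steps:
R(K, l) = 2 - l
w(L) = (2 + L)/(-1 + L) (w(L) = (L + 2)/(L - 1) = (2 + L)/(-1 + L))
r(g, O) = 2*O
f(Z) = 2 - Z
M = 1 (M = 2 - 1*1 = 2 - 1 = 1)
(r(-5, w(-3)) + M)² = (2*((2 - 3)/(-1 - 3)) + 1)² = (2*(-1/(-4)) + 1)² = (2*(-¼*(-1)) + 1)² = (2*(¼) + 1)² = (½ + 1)² = (3/2)² = 9/4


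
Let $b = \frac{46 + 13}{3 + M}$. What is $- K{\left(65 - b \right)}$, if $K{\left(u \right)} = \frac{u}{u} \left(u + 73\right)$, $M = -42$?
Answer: $- \frac{5441}{39} \approx -139.51$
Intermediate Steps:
$b = - \frac{59}{39}$ ($b = \frac{46 + 13}{3 - 42} = \frac{59}{-39} = 59 \left(- \frac{1}{39}\right) = - \frac{59}{39} \approx -1.5128$)
$K{\left(u \right)} = 73 + u$ ($K{\left(u \right)} = 1 \left(73 + u\right) = 73 + u$)
$- K{\left(65 - b \right)} = - (73 + \left(65 - - \frac{59}{39}\right)) = - (73 + \left(65 + \frac{59}{39}\right)) = - (73 + \frac{2594}{39}) = \left(-1\right) \frac{5441}{39} = - \frac{5441}{39}$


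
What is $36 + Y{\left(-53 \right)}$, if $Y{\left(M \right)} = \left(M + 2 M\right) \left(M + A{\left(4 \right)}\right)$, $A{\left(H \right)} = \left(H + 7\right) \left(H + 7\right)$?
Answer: $-10776$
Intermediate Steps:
$A{\left(H \right)} = \left(7 + H\right)^{2}$ ($A{\left(H \right)} = \left(7 + H\right) \left(7 + H\right) = \left(7 + H\right)^{2}$)
$Y{\left(M \right)} = 3 M \left(121 + M\right)$ ($Y{\left(M \right)} = \left(M + 2 M\right) \left(M + \left(7 + 4\right)^{2}\right) = 3 M \left(M + 11^{2}\right) = 3 M \left(M + 121\right) = 3 M \left(121 + M\right)$)
$36 + Y{\left(-53 \right)} = 36 + 3 \left(-53\right) \left(121 - 53\right) = 36 + 3 \left(-53\right) 68 = 36 - 10812 = -10776$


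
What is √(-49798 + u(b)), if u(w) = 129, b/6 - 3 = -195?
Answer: I*√49669 ≈ 222.87*I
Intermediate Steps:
b = -1152 (b = 18 + 6*(-195) = 18 - 1170 = -1152)
√(-49798 + u(b)) = √(-49798 + 129) = √(-49669) = I*√49669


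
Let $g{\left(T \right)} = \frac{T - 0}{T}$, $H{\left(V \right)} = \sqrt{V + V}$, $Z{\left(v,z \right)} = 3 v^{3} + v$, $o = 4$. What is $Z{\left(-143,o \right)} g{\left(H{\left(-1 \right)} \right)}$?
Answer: $-8772764$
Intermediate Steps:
$Z{\left(v,z \right)} = v + 3 v^{3}$
$H{\left(V \right)} = \sqrt{2} \sqrt{V}$ ($H{\left(V \right)} = \sqrt{2 V} = \sqrt{2} \sqrt{V}$)
$g{\left(T \right)} = 1$ ($g{\left(T \right)} = \frac{T + 0}{T} = \frac{T}{T} = 1$)
$Z{\left(-143,o \right)} g{\left(H{\left(-1 \right)} \right)} = \left(-143 + 3 \left(-143\right)^{3}\right) 1 = \left(-143 + 3 \left(-2924207\right)\right) 1 = \left(-143 - 8772621\right) 1 = \left(-8772764\right) 1 = -8772764$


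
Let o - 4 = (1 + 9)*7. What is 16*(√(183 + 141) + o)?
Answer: 1472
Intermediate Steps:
o = 74 (o = 4 + (1 + 9)*7 = 4 + 10*7 = 4 + 70 = 74)
16*(√(183 + 141) + o) = 16*(√(183 + 141) + 74) = 16*(√324 + 74) = 16*(18 + 74) = 16*92 = 1472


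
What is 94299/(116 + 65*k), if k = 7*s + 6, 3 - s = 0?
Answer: 94299/1871 ≈ 50.400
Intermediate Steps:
s = 3 (s = 3 - 1*0 = 3 + 0 = 3)
k = 27 (k = 7*3 + 6 = 21 + 6 = 27)
94299/(116 + 65*k) = 94299/(116 + 65*27) = 94299/(116 + 1755) = 94299/1871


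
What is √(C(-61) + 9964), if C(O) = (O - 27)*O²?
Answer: 6*I*√8819 ≈ 563.46*I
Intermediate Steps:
C(O) = O²*(-27 + O) (C(O) = (-27 + O)*O² = O²*(-27 + O))
√(C(-61) + 9964) = √((-61)²*(-27 - 61) + 9964) = √(3721*(-88) + 9964) = √(-327448 + 9964) = √(-317484) = 6*I*√8819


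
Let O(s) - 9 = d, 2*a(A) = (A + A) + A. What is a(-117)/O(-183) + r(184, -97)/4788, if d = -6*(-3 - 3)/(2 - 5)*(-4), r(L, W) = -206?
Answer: -3737/1197 ≈ -3.1220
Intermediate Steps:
d = 48 (d = -(-36)/(-3)*(-4) = -(-36)*(-1)/3*(-4) = -6*2*(-4) = -12*(-4) = 48)
a(A) = 3*A/2 (a(A) = ((A + A) + A)/2 = (2*A + A)/2 = (3*A)/2 = 3*A/2)
O(s) = 57 (O(s) = 9 + 48 = 57)
a(-117)/O(-183) + r(184, -97)/4788 = ((3/2)*(-117))/57 - 206/4788 = -351/2*1/57 - 206*1/4788 = -117/38 - 103/2394 = -3737/1197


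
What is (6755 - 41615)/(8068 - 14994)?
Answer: 17430/3463 ≈ 5.0332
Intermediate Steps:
(6755 - 41615)/(8068 - 14994) = -34860/(-6926) = -34860*(-1/6926) = 17430/3463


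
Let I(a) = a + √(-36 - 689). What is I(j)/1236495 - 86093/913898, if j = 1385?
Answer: -21037563061/226006061502 + I*√29/247299 ≈ -0.093084 + 2.1776e-5*I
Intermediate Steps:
I(a) = a + 5*I*√29 (I(a) = a + √(-725) = a + 5*I*√29)
I(j)/1236495 - 86093/913898 = (1385 + 5*I*√29)/1236495 - 86093/913898 = (1385 + 5*I*√29)*(1/1236495) - 86093*1/913898 = (277/247299 + I*√29/247299) - 86093/913898 = -21037563061/226006061502 + I*√29/247299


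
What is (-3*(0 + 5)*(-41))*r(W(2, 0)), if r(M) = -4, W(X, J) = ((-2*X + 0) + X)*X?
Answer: -2460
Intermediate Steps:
W(X, J) = -X² (W(X, J) = (-2*X + X)*X = (-X)*X = -X²)
(-3*(0 + 5)*(-41))*r(W(2, 0)) = (-3*(0 + 5)*(-41))*(-4) = (-3*5*(-41))*(-4) = -15*(-41)*(-4) = 615*(-4) = -2460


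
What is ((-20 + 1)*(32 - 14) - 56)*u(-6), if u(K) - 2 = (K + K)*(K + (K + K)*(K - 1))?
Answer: 371732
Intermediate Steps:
u(K) = 2 + 2*K*(K + 2*K*(-1 + K)) (u(K) = 2 + (K + K)*(K + (K + K)*(K - 1)) = 2 + (2*K)*(K + (2*K)*(-1 + K)) = 2 + (2*K)*(K + 2*K*(-1 + K)) = 2 + 2*K*(K + 2*K*(-1 + K)))
((-20 + 1)*(32 - 14) - 56)*u(-6) = ((-20 + 1)*(32 - 14) - 56)*(2 - 2*(-6)**2 + 4*(-6)**3) = (-19*18 - 56)*(2 - 2*36 + 4*(-216)) = (-342 - 56)*(2 - 72 - 864) = -398*(-934) = 371732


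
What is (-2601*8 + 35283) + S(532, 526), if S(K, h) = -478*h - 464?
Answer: -237417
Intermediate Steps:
S(K, h) = -464 - 478*h
(-2601*8 + 35283) + S(532, 526) = (-2601*8 + 35283) + (-464 - 478*526) = (-20808 + 35283) + (-464 - 251428) = 14475 - 251892 = -237417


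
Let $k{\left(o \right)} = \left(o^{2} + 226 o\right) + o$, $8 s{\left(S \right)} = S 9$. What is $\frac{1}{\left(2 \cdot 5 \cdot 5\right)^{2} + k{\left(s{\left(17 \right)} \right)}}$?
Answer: $\frac{64}{461257} \approx 0.00013875$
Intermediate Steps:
$s{\left(S \right)} = \frac{9 S}{8}$ ($s{\left(S \right)} = \frac{S 9}{8} = \frac{9 S}{8}$)
$k{\left(o \right)} = o^{2} + 227 o$
$\frac{1}{\left(2 \cdot 5 \cdot 5\right)^{2} + k{\left(s{\left(17 \right)} \right)}} = \frac{1}{\left(2 \cdot 5 \cdot 5\right)^{2} + \frac{9}{8} \cdot 17 \left(227 + \frac{9}{8} \cdot 17\right)} = \frac{1}{\left(10 \cdot 5\right)^{2} + \frac{153 \left(227 + \frac{153}{8}\right)}{8}} = \frac{1}{50^{2} + \frac{153}{8} \cdot \frac{1969}{8}} = \frac{1}{2500 + \frac{301257}{64}} = \frac{1}{\frac{461257}{64}} = \frac{64}{461257}$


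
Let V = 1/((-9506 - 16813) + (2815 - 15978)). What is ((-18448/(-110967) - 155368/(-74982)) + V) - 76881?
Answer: -1403084683584181511/18250615025906 ≈ -76879.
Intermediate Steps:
V = -1/39482 (V = 1/(-26319 - 13163) = 1/(-39482) = -1/39482 ≈ -2.5328e-5)
((-18448/(-110967) - 155368/(-74982)) + V) - 76881 = ((-18448/(-110967) - 155368/(-74982)) - 1/39482) - 76881 = ((-18448*(-1/110967) - 155368*(-1/74982)) - 1/39482) - 76881 = ((18448/110967 + 77684/37491) - 1/39482) - 76881 = (1034666044/462251533 - 1/39482) - 76881 = 40850222497675/18250615025906 - 76881 = -1403084683584181511/18250615025906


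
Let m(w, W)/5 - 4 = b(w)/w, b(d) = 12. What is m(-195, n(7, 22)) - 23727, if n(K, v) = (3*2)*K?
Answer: -308195/13 ≈ -23707.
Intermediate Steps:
n(K, v) = 6*K
m(w, W) = 20 + 60/w (m(w, W) = 20 + 5*(12/w) = 20 + 60/w)
m(-195, n(7, 22)) - 23727 = (20 + 60/(-195)) - 23727 = (20 + 60*(-1/195)) - 23727 = (20 - 4/13) - 23727 = 256/13 - 23727 = -308195/13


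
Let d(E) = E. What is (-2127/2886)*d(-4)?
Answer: 1418/481 ≈ 2.9480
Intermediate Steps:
(-2127/2886)*d(-4) = -2127/2886*(-4) = -2127*1/2886*(-4) = -709/962*(-4) = 1418/481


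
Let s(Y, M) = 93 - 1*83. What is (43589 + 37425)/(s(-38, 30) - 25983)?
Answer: -81014/25973 ≈ -3.1192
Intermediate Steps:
s(Y, M) = 10 (s(Y, M) = 93 - 83 = 10)
(43589 + 37425)/(s(-38, 30) - 25983) = (43589 + 37425)/(10 - 25983) = 81014/(-25973) = 81014*(-1/25973) = -81014/25973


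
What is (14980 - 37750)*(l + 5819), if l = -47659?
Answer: 952696800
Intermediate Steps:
(14980 - 37750)*(l + 5819) = (14980 - 37750)*(-47659 + 5819) = -22770*(-41840) = 952696800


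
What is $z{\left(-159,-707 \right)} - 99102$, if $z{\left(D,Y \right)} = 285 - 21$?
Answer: $-98838$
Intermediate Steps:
$z{\left(D,Y \right)} = 264$
$z{\left(-159,-707 \right)} - 99102 = 264 - 99102 = -98838$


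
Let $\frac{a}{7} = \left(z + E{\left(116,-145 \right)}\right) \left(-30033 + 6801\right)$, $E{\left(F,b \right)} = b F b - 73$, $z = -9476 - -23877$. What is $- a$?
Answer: $398953750272$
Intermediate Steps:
$z = 14401$ ($z = -9476 + 23877 = 14401$)
$E{\left(F,b \right)} = -73 + F b^{2}$ ($E{\left(F,b \right)} = F b b - 73 = F b^{2} - 73 = -73 + F b^{2}$)
$a = -398953750272$ ($a = 7 \left(14401 - \left(73 - 116 \left(-145\right)^{2}\right)\right) \left(-30033 + 6801\right) = 7 \left(14401 + \left(-73 + 116 \cdot 21025\right)\right) \left(-23232\right) = 7 \left(14401 + \left(-73 + 2438900\right)\right) \left(-23232\right) = 7 \left(14401 + 2438827\right) \left(-23232\right) = 7 \cdot 2453228 \left(-23232\right) = 7 \left(-56993392896\right) = -398953750272$)
$- a = \left(-1\right) \left(-398953750272\right) = 398953750272$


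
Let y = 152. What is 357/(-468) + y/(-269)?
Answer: -55723/41964 ≈ -1.3279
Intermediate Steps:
357/(-468) + y/(-269) = 357/(-468) + 152/(-269) = 357*(-1/468) + 152*(-1/269) = -119/156 - 152/269 = -55723/41964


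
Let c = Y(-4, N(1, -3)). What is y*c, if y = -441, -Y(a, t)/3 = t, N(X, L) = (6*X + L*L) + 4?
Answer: 25137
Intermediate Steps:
N(X, L) = 4 + L² + 6*X (N(X, L) = (6*X + L²) + 4 = (L² + 6*X) + 4 = 4 + L² + 6*X)
Y(a, t) = -3*t
c = -57 (c = -3*(4 + (-3)² + 6*1) = -3*(4 + 9 + 6) = -3*19 = -57)
y*c = -441*(-57) = 25137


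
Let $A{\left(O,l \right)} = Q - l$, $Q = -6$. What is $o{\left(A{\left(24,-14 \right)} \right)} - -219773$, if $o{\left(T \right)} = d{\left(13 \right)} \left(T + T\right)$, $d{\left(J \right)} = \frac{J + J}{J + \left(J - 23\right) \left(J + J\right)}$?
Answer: $\frac{4175655}{19} \approx 2.1977 \cdot 10^{5}$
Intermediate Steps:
$A{\left(O,l \right)} = -6 - l$
$d{\left(J \right)} = \frac{2 J}{J + 2 J \left(-23 + J\right)}$ ($d{\left(J \right)} = \frac{2 J}{J + \left(-23 + J\right) 2 J} = \frac{2 J}{J + 2 J \left(-23 + J\right)}$)
$o{\left(T \right)} = - \frac{4 T}{19}$ ($o{\left(T \right)} = \frac{2}{-45 + 2 \cdot 13} \left(T + T\right) = \frac{2}{-45 + 26} \cdot 2 T = \frac{2}{-19} \cdot 2 T = 2 \left(- \frac{1}{19}\right) 2 T = - \frac{2 \cdot 2 T}{19} = - \frac{4 T}{19}$)
$o{\left(A{\left(24,-14 \right)} \right)} - -219773 = - \frac{4 \left(-6 - -14\right)}{19} - -219773 = - \frac{4 \left(-6 + 14\right)}{19} + 219773 = \left(- \frac{4}{19}\right) 8 + 219773 = - \frac{32}{19} + 219773 = \frac{4175655}{19}$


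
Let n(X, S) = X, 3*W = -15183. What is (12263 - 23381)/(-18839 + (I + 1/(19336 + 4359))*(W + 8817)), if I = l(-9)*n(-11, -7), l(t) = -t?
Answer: 15496530/544542937 ≈ 0.028458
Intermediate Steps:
W = -5061 (W = (⅓)*(-15183) = -5061)
I = -99 (I = -1*(-9)*(-11) = 9*(-11) = -99)
(12263 - 23381)/(-18839 + (I + 1/(19336 + 4359))*(W + 8817)) = (12263 - 23381)/(-18839 + (-99 + 1/(19336 + 4359))*(-5061 + 8817)) = -11118/(-18839 + (-99 + 1/23695)*3756) = -11118/(-18839 - 2345804/23695*3756) = -11118/(-18839 - 8810839824/23695) = -11118/(-9257229929/23695) = -11118*(-23695/9257229929) = 15496530/544542937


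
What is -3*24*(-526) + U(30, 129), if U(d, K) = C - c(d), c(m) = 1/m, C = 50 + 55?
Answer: 1139309/30 ≈ 37977.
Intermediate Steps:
C = 105
c(m) = 1/m
U(d, K) = 105 - 1/d
-3*24*(-526) + U(30, 129) = -3*24*(-526) + (105 - 1/30) = -72*(-526) + (105 - 1*1/30) = 37872 + (105 - 1/30) = 37872 + 3149/30 = 1139309/30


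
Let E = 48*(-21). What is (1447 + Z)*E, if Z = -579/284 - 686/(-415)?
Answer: -42965485668/29465 ≈ -1.4582e+6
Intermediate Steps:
E = -1008
Z = -45461/117860 (Z = -579*1/284 - 686*(-1/415) = -579/284 + 686/415 = -45461/117860 ≈ -0.38572)
(1447 + Z)*E = (1447 - 45461/117860)*(-1008) = (170497959/117860)*(-1008) = -42965485668/29465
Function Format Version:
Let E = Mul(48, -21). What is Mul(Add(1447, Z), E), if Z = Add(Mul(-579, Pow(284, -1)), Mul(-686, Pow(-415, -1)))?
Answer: Rational(-42965485668, 29465) ≈ -1.4582e+6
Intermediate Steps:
E = -1008
Z = Rational(-45461, 117860) (Z = Add(Mul(-579, Rational(1, 284)), Mul(-686, Rational(-1, 415))) = Add(Rational(-579, 284), Rational(686, 415)) = Rational(-45461, 117860) ≈ -0.38572)
Mul(Add(1447, Z), E) = Mul(Add(1447, Rational(-45461, 117860)), -1008) = Mul(Rational(170497959, 117860), -1008) = Rational(-42965485668, 29465)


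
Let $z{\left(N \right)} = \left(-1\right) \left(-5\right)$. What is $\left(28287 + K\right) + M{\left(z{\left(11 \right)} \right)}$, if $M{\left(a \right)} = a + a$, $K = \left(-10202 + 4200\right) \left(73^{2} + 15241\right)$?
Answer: $-123432843$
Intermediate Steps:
$z{\left(N \right)} = 5$
$K = -123461140$ ($K = - 6002 \left(5329 + 15241\right) = \left(-6002\right) 20570 = -123461140$)
$M{\left(a \right)} = 2 a$
$\left(28287 + K\right) + M{\left(z{\left(11 \right)} \right)} = \left(28287 - 123461140\right) + 2 \cdot 5 = -123432853 + 10 = -123432843$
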